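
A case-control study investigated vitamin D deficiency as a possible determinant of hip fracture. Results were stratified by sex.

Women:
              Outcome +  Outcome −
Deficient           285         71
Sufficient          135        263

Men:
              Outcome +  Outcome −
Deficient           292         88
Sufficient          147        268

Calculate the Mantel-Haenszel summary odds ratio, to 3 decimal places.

6.826

OR_MH = Σ(aᵢdᵢ/nᵢ) / Σ(bᵢcᵢ/nᵢ), where nᵢ is the stratum total.
Stratum 1 (Women): n = 754; a·d/n = 285·263/754 = 99.4098; b·c/n = 71·135/754 = 12.7122
Stratum 2 (Men): n = 795; a·d/n = 292·268/795 = 98.4352; b·c/n = 88·147/795 = 16.2717
OR_MH = (99.4098 + 98.4352) / (12.7122 + 16.2717) = 197.8450 / 28.9839 = 6.82603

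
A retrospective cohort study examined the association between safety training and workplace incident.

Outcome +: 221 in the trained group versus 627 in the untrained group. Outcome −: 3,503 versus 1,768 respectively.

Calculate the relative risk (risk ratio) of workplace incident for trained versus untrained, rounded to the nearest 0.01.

From the description: a = 221, b = 3503, c = 627, d = 1768.
Risk in exposed = 221/3724 = 0.05934; risk in unexposed = 627/2395 = 0.26180.
RR = 0.05934 / 0.26180 = 0.22668
The risk is 77% lower among the exposed than among the unexposed.

0.23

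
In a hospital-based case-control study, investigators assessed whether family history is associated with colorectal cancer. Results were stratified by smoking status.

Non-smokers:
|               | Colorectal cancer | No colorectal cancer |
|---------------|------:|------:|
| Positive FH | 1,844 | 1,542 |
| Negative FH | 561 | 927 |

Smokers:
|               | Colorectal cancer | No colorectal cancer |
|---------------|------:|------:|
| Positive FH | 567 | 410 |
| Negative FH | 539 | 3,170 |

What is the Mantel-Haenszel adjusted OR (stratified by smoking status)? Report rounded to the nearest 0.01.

3.27

OR_MH = Σ(aᵢdᵢ/nᵢ) / Σ(bᵢcᵢ/nᵢ), where nᵢ is the stratum total.
Stratum 1 (Non-smokers): n = 4874; a·d/n = 1844·927/4874 = 350.7156; b·c/n = 1542·561/4874 = 177.4850
Stratum 2 (Smokers): n = 4686; a·d/n = 567·3170/4686 = 383.5659; b·c/n = 410·539/4686 = 47.1596
OR_MH = (350.7156 + 383.5659) / (177.4850 + 47.1596) = 734.2816 / 224.6446 = 3.26864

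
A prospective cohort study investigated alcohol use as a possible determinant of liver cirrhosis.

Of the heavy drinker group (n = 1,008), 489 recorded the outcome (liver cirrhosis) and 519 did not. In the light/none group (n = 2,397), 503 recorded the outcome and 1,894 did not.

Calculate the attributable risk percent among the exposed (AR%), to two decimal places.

From the description: a = 489, b = 519, c = 503, d = 1894.
Risk in exposed = 489/1008 = 0.48512; risk in unexposed = 503/2397 = 0.20985.
RR = 0.48512/0.20985 = 2.31179
AR% = (RR − 1)/RR × 100 = (2.31179 − 1)/2.31179 × 100 = 56.7435%

56.74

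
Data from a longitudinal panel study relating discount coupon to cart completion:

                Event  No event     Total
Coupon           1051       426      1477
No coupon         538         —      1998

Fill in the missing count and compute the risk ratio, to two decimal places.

2.64

The missing cell is in the unexposed row: 1998 − 538 = 1460.
So a = 1051, b = 426, c = 538, d = 1460.
RR = [a/(a+b)] / [c/(c+d)] = (1051/1477) / (538/1998) = 0.71158/0.26927 = 2.64262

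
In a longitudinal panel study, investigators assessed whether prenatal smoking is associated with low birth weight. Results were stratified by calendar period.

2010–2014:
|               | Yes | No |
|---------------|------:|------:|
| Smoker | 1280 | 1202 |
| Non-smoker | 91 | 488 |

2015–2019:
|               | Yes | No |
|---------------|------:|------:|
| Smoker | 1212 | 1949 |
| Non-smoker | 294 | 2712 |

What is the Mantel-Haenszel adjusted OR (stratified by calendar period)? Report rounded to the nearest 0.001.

5.729

OR_MH = Σ(aᵢdᵢ/nᵢ) / Σ(bᵢcᵢ/nᵢ), where nᵢ is the stratum total.
Stratum 1 (2010–2014): n = 3061; a·d/n = 1280·488/3061 = 204.0640; b·c/n = 1202·91/3061 = 35.7341
Stratum 2 (2015–2019): n = 6167; a·d/n = 1212·2712/6167 = 532.9891; b·c/n = 1949·294/6167 = 92.9149
OR_MH = (204.0640 + 532.9891) / (35.7341 + 92.9149) = 737.0532 / 128.6489 = 5.72918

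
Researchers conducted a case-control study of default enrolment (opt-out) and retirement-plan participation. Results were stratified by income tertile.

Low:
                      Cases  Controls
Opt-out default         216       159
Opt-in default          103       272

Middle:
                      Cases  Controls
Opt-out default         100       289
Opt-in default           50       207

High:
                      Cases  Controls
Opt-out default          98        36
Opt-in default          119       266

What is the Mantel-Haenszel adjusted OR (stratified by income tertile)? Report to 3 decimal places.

3.062

OR_MH = Σ(aᵢdᵢ/nᵢ) / Σ(bᵢcᵢ/nᵢ), where nᵢ is the stratum total.
Stratum 1 (Low): n = 750; a·d/n = 216·272/750 = 78.3360; b·c/n = 159·103/750 = 21.8360
Stratum 2 (Middle): n = 646; a·d/n = 100·207/646 = 32.0433; b·c/n = 289·50/646 = 22.3684
Stratum 3 (High): n = 519; a·d/n = 98·266/519 = 50.2274; b·c/n = 36·119/519 = 8.2543
OR_MH = (78.3360 + 32.0433 + 50.2274) / (21.8360 + 22.3684 + 8.2543) = 160.6067 / 52.4588 = 3.06158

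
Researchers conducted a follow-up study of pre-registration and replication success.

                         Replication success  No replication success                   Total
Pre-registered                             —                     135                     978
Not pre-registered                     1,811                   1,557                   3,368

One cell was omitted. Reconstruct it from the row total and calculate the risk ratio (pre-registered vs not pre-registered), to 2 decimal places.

1.60

The missing cell is in the exposed row: 978 − 135 = 843.
So a = 843, b = 135, c = 1811, d = 1557.
RR = [a/(a+b)] / [c/(c+d)] = (843/978) / (1811/3368) = 0.86196/0.53771 = 1.60303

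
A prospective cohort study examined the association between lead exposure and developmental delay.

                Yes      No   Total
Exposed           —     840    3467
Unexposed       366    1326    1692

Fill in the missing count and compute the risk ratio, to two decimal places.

The missing cell is in the exposed row: 3467 − 840 = 2627.
So a = 2627, b = 840, c = 366, d = 1326.
RR = [a/(a+b)] / [c/(c+d)] = (2627/3467) / (366/1692) = 0.75772/0.21631 = 3.50288

3.50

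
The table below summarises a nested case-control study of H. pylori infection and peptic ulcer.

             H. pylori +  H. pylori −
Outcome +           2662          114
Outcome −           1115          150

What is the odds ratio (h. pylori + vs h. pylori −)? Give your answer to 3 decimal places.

Reading the table with exposure as columns: a = 2662 (H. pylori +, case), b = 1115 (H. pylori +, non-case), c = 114 (H. pylori −, case), d = 150.
OR = (a·d)/(b·c) = (2662 × 150) / (1115 × 114) = 399300 / 127110 = 3.14137
The odds of peptic ulcer are about 3.14 times as high in the h. pylori + group.

3.141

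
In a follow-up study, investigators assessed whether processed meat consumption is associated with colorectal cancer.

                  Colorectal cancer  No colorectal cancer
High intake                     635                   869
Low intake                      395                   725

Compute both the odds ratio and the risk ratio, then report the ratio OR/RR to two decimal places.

1.12

Cells: a = 635, b = 869, c = 395, d = 725.
OR = (635·725)/(869·395) = 460375/343255 = 1.34120
Risk in exposed = 635/1504 = 0.42221; risk in unexposed = 395/1120 = 0.35268; RR = 1.19715
OR/RR = 1.34120 / 1.19715 = 1.12034
The outcome is not rare, so the OR lies further from 1 than the RR.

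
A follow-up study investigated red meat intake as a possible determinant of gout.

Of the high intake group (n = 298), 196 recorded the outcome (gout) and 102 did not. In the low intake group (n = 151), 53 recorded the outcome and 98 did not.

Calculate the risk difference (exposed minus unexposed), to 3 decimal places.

0.307

From the description: a = 196, b = 102, c = 53, d = 98.
Risk in exposed = 196/298 = 0.657718; risk in unexposed = 53/151 = 0.350993.
Risk difference = 0.657718 − 0.350993 = 0.306725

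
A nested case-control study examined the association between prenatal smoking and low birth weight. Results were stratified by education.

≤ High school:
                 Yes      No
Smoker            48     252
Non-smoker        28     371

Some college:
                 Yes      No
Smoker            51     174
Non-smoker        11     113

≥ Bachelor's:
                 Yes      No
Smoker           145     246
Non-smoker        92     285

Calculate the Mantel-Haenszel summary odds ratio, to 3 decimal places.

OR_MH = Σ(aᵢdᵢ/nᵢ) / Σ(bᵢcᵢ/nᵢ), where nᵢ is the stratum total.
Stratum 1 (≤ High school): n = 699; a·d/n = 48·371/699 = 25.4764; b·c/n = 252·28/699 = 10.0944
Stratum 2 (Some college): n = 349; a·d/n = 51·113/349 = 16.5129; b·c/n = 174·11/349 = 5.4842
Stratum 3 (≥ Bachelor's): n = 768; a·d/n = 145·285/768 = 53.8086; b·c/n = 246·92/768 = 29.4688
OR_MH = (25.4764 + 16.5129 + 53.8086) / (10.0944 + 5.4842 + 29.4688) = 95.7979 / 45.0474 = 2.12660

2.127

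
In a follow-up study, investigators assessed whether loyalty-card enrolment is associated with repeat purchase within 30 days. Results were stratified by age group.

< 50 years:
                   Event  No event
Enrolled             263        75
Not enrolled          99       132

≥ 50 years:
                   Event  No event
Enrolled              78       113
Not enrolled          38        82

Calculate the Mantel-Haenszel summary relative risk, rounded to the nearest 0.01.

RR_MH = Σ(aᵢ·n₀ᵢ/nᵢ) / Σ(cᵢ·n₁ᵢ/nᵢ), with n₁ᵢ = aᵢ+bᵢ (exposed), n₀ᵢ = cᵢ+dᵢ (unexposed), nᵢ = n₁ᵢ+n₀ᵢ.
Stratum 1 (< 50 years): n₁ = 338, n₀ = 231, n = 569; a·n₀/n = 263·231/569 = 106.7715; c·n₁/n = 99·338/569 = 58.8084
Stratum 2 (≥ 50 years): n₁ = 191, n₀ = 120, n = 311; a·n₀/n = 78·120/311 = 30.0965; c·n₁/n = 38·191/311 = 23.3376
RR_MH = (106.7715 + 30.0965) / (58.8084 + 23.3376) = 136.8680 / 82.1461 = 1.66615

1.67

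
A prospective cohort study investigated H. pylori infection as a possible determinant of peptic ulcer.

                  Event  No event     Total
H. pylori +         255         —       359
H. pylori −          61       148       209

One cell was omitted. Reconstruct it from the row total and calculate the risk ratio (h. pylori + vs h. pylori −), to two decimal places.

2.43

The missing cell is in the exposed row: 359 − 255 = 104.
So a = 255, b = 104, c = 61, d = 148.
RR = [a/(a+b)] / [c/(c+d)] = (255/359) / (61/209) = 0.71031/0.29187 = 2.43367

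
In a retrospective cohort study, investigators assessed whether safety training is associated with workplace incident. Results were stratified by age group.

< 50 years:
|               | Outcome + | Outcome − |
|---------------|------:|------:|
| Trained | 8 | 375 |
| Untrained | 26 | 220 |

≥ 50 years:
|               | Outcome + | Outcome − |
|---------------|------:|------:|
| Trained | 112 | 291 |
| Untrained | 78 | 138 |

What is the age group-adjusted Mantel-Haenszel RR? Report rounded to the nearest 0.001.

RR_MH = Σ(aᵢ·n₀ᵢ/nᵢ) / Σ(cᵢ·n₁ᵢ/nᵢ), with n₁ᵢ = aᵢ+bᵢ (exposed), n₀ᵢ = cᵢ+dᵢ (unexposed), nᵢ = n₁ᵢ+n₀ᵢ.
Stratum 1 (< 50 years): n₁ = 383, n₀ = 246, n = 629; a·n₀/n = 8·246/629 = 3.1288; c·n₁/n = 26·383/629 = 15.8315
Stratum 2 (≥ 50 years): n₁ = 403, n₀ = 216, n = 619; a·n₀/n = 112·216/619 = 39.0824; c·n₁/n = 78·403/619 = 50.7819
RR_MH = (3.1288 + 39.0824) / (15.8315 + 50.7819) = 42.2112 / 66.6134 = 0.63367

0.634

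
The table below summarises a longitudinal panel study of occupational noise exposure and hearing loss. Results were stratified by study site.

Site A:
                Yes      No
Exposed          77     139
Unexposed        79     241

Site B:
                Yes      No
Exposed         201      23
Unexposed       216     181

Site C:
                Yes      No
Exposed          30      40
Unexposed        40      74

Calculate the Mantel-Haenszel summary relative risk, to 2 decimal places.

RR_MH = Σ(aᵢ·n₀ᵢ/nᵢ) / Σ(cᵢ·n₁ᵢ/nᵢ), with n₁ᵢ = aᵢ+bᵢ (exposed), n₀ᵢ = cᵢ+dᵢ (unexposed), nᵢ = n₁ᵢ+n₀ᵢ.
Stratum 1 (Site A): n₁ = 216, n₀ = 320, n = 536; a·n₀/n = 77·320/536 = 45.9701; c·n₁/n = 79·216/536 = 31.8358
Stratum 2 (Site B): n₁ = 224, n₀ = 397, n = 621; a·n₀/n = 201·397/621 = 128.4976; c·n₁/n = 216·224/621 = 77.9130
Stratum 3 (Site C): n₁ = 70, n₀ = 114, n = 184; a·n₀/n = 30·114/184 = 18.5870; c·n₁/n = 40·70/184 = 15.2174
RR_MH = (45.9701 + 128.4976 + 18.5870) / (31.8358 + 77.9130 + 15.2174) = 193.0547 / 124.9663 = 1.54485

1.54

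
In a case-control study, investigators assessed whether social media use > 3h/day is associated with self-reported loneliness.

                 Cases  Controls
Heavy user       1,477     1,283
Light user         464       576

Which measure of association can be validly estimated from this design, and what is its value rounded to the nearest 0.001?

Cells: a = 1477, b = 1283, c = 464, d = 576.
This is a case-control study: participants were sampled on outcome status, so risks in the source population cannot be estimated directly — relative risk is not valid here. The odds ratio is the appropriate measure.
OR = (a·d)/(b·c) = (1477 × 576) / (1283 × 464) = 850752 / 595312 = 1.42909

1.429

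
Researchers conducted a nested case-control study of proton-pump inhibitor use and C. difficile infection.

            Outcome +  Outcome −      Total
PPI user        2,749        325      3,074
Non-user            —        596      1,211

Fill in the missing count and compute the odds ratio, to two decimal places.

8.20

The missing cell is in the unexposed row: 1211 − 596 = 615.
So a = 2749, b = 325, c = 615, d = 596.
OR = (a·d)/(b·c) = (2749 × 596) / (325 × 615) = 1638404 / 199875 = 8.19714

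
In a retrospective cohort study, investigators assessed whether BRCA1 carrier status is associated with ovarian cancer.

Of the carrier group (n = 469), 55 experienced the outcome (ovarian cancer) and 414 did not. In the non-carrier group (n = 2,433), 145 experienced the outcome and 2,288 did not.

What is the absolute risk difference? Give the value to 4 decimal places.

From the description: a = 55, b = 414, c = 145, d = 2288.
Risk in exposed = 55/469 = 0.117271; risk in unexposed = 145/2433 = 0.059597.
Risk difference = 0.117271 − 0.059597 = 0.057674

0.0577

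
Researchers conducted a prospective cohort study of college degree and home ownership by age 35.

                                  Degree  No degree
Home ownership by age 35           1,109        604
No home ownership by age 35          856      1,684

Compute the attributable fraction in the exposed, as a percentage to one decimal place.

Reading the table with exposure as columns: a = 1109 (Degree, case), b = 856 (Degree, non-case), c = 604 (No degree, case), d = 1684.
Risk in exposed = 1109/1965 = 0.56438; risk in unexposed = 604/2288 = 0.26399.
RR = 0.56438/0.26399 = 2.13790
AR% = (RR − 1)/RR × 100 = (2.13790 − 1)/2.13790 × 100 = 53.2252%

53.2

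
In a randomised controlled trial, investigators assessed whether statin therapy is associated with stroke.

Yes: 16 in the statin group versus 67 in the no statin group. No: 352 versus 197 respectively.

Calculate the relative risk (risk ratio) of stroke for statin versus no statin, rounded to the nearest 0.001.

0.171

From the description: a = 16, b = 352, c = 67, d = 197.
Risk in exposed = 16/368 = 0.04348; risk in unexposed = 67/264 = 0.25379.
RR = 0.04348 / 0.25379 = 0.17132
The risk is 83% lower among the exposed than among the unexposed.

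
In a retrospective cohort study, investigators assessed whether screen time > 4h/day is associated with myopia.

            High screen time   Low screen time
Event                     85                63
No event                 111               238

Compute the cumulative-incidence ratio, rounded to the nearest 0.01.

Reading the table with exposure as columns: a = 85 (High screen time, case), b = 111 (High screen time, non-case), c = 63 (Low screen time, case), d = 238.
Risk in exposed = 85/196 = 0.43367; risk in unexposed = 63/301 = 0.20930.
RR = 0.43367 / 0.20930 = 2.07200
The risk among the exposed is 2.07 times that among the unexposed.

2.07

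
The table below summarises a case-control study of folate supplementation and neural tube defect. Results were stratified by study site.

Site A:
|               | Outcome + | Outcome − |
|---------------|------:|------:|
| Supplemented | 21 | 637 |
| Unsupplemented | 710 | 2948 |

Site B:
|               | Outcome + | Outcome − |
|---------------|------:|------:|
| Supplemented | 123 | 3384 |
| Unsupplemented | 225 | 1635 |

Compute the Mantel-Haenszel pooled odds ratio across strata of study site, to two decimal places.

OR_MH = Σ(aᵢdᵢ/nᵢ) / Σ(bᵢcᵢ/nᵢ), where nᵢ is the stratum total.
Stratum 1 (Site A): n = 4316; a·d/n = 21·2948/4316 = 14.3438; b·c/n = 637·710/4316 = 104.7892
Stratum 2 (Site B): n = 5367; a·d/n = 123·1635/5367 = 37.4707; b·c/n = 3384·225/5367 = 141.8670
OR_MH = (14.3438 + 37.4707) / (104.7892 + 141.8670) = 51.8145 / 246.6561 = 0.21007

0.21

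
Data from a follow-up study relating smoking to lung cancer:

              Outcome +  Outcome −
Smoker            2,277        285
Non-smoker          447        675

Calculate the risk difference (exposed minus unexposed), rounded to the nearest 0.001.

0.490

Cells: a = 2277, b = 285, c = 447, d = 675.
Risk in exposed = 2277/2562 = 0.888759; risk in unexposed = 447/1122 = 0.398396.
Risk difference = 0.888759 − 0.398396 = 0.490363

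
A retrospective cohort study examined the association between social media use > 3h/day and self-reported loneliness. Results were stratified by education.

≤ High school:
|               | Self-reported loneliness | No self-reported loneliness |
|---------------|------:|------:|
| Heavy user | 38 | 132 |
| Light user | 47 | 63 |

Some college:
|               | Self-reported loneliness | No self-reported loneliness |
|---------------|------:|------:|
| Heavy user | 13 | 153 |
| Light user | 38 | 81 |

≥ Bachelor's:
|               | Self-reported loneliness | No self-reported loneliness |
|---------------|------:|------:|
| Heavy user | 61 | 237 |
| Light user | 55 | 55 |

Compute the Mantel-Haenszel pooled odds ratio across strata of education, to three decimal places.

0.275

OR_MH = Σ(aᵢdᵢ/nᵢ) / Σ(bᵢcᵢ/nᵢ), where nᵢ is the stratum total.
Stratum 1 (≤ High school): n = 280; a·d/n = 38·63/280 = 8.5500; b·c/n = 132·47/280 = 22.1571
Stratum 2 (Some college): n = 285; a·d/n = 13·81/285 = 3.6947; b·c/n = 153·38/285 = 20.4000
Stratum 3 (≥ Bachelor's): n = 408; a·d/n = 61·55/408 = 8.2230; b·c/n = 237·55/408 = 31.9485
OR_MH = (8.5500 + 3.6947 + 8.2230) / (22.1571 + 20.4000 + 31.9485) = 20.4678 / 74.5057 = 0.27471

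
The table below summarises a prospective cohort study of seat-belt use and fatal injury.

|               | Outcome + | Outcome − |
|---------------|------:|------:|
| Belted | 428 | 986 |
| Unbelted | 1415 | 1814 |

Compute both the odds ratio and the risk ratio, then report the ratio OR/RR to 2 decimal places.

0.81

Cells: a = 428, b = 986, c = 1415, d = 1814.
OR = (428·1814)/(986·1415) = 776392/1395190 = 0.55648
Risk in exposed = 428/1414 = 0.30269; risk in unexposed = 1415/3229 = 0.43822; RR = 0.69073
OR/RR = 0.55648 / 0.69073 = 0.80564
The outcome is not rare, so the OR lies further from 1 than the RR.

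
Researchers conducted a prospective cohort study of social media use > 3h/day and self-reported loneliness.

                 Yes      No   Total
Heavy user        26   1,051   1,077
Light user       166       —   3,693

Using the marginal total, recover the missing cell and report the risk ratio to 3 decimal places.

0.537

The missing cell is in the unexposed row: 3693 − 166 = 3527.
So a = 26, b = 1051, c = 166, d = 3527.
RR = [a/(a+b)] / [c/(c+d)] = (26/1077) / (166/3693) = 0.02414/0.04495 = 0.53707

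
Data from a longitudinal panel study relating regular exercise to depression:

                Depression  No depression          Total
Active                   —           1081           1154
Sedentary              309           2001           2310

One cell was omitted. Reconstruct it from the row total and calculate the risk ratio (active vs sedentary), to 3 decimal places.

0.473

The missing cell is in the exposed row: 1154 − 1081 = 73.
So a = 73, b = 1081, c = 309, d = 2001.
RR = [a/(a+b)] / [c/(c+d)] = (73/1154) / (309/2310) = 0.06326/0.13377 = 0.47290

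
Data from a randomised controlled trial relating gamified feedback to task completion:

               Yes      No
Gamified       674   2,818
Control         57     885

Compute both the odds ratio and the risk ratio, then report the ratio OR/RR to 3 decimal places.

Cells: a = 674, b = 2818, c = 57, d = 885.
OR = (674·885)/(2818·57) = 596490/160626 = 3.71353
Risk in exposed = 674/3492 = 0.19301; risk in unexposed = 57/942 = 0.06051; RR = 3.18979
OR/RR = 3.71353 / 3.18979 = 1.16419
The outcome is not rare, so the OR lies further from 1 than the RR.

1.164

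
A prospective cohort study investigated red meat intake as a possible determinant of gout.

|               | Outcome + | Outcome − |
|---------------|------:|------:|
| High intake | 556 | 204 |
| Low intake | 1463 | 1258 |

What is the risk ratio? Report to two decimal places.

1.36

Cells: a = 556, b = 204, c = 1463, d = 1258.
Risk in exposed = 556/760 = 0.73158; risk in unexposed = 1463/2721 = 0.53767.
RR = 0.73158 / 0.53767 = 1.36065
The risk among the exposed is 1.36 times that among the unexposed.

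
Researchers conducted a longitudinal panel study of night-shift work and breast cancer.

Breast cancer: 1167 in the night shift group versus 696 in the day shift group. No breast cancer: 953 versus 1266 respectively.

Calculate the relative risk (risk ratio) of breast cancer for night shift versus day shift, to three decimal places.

From the description: a = 1167, b = 953, c = 696, d = 1266.
Risk in exposed = 1167/2120 = 0.55047; risk in unexposed = 696/1962 = 0.35474.
RR = 0.55047 / 0.35474 = 1.55176
The risk among the exposed is 1.55 times that among the unexposed.

1.552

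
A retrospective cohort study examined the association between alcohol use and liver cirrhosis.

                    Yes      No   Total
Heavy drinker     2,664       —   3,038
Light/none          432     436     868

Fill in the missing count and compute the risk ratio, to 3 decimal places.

1.762

The missing cell is in the exposed row: 3038 − 2664 = 374.
So a = 2664, b = 374, c = 432, d = 436.
RR = [a/(a+b)] / [c/(c+d)] = (2664/3038) / (432/868) = 0.87689/0.49770 = 1.76190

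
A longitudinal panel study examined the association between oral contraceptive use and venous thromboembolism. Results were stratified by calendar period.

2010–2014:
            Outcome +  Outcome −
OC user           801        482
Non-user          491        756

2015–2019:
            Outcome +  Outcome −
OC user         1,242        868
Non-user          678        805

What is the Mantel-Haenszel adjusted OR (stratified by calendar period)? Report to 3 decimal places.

2.011

OR_MH = Σ(aᵢdᵢ/nᵢ) / Σ(bᵢcᵢ/nᵢ), where nᵢ is the stratum total.
Stratum 1 (2010–2014): n = 2530; a·d/n = 801·756/2530 = 239.3502; b·c/n = 482·491/2530 = 93.5423
Stratum 2 (2015–2019): n = 3593; a·d/n = 1242·805/3593 = 278.2661; b·c/n = 868·678/3593 = 163.7918
OR_MH = (239.3502 + 278.2661) / (93.5423 + 163.7918) = 517.6163 / 257.3341 = 2.01146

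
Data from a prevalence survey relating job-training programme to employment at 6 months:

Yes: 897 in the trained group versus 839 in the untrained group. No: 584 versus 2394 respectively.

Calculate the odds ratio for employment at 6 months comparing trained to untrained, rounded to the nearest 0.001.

From the description: a = 897, b = 584, c = 839, d = 2394.
OR = (a·d)/(b·c) = (897 × 2394) / (584 × 839) = 2147418 / 489976 = 4.38270
The odds of employment at 6 months are about 4.38 times as high in the trained group.

4.383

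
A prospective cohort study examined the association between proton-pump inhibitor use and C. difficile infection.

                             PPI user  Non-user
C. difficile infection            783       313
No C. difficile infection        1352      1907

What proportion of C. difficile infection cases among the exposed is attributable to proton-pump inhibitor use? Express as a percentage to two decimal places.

61.56

Reading the table with exposure as columns: a = 783 (PPI user, case), b = 1352 (PPI user, non-case), c = 313 (Non-user, case), d = 1907.
Risk in exposed = 783/2135 = 0.36674; risk in unexposed = 313/2220 = 0.14099.
RR = 0.36674/0.14099 = 2.60119
AR% = (RR − 1)/RR × 100 = (2.60119 − 1)/2.60119 × 100 = 61.5561%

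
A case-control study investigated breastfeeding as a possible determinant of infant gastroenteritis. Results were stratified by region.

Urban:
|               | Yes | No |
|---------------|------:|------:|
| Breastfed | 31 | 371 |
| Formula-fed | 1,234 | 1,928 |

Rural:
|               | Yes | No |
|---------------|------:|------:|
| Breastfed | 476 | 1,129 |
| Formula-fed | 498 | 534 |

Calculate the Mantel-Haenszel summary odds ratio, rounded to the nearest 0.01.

0.33

OR_MH = Σ(aᵢdᵢ/nᵢ) / Σ(bᵢcᵢ/nᵢ), where nᵢ is the stratum total.
Stratum 1 (Urban): n = 3564; a·d/n = 31·1928/3564 = 16.7699; b·c/n = 371·1234/3564 = 128.4551
Stratum 2 (Rural): n = 2637; a·d/n = 476·534/2637 = 96.3914; b·c/n = 1129·498/2637 = 213.2127
OR_MH = (16.7699 + 96.3914) / (128.4551 + 213.2127) = 113.1613 / 341.6678 = 0.33120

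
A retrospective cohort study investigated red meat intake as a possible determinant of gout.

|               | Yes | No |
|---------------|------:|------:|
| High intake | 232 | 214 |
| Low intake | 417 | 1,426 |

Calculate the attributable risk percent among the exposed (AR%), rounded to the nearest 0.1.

56.5

Cells: a = 232, b = 214, c = 417, d = 1426.
Risk in exposed = 232/446 = 0.52018; risk in unexposed = 417/1843 = 0.22626.
RR = 0.52018/0.22626 = 2.29902
AR% = (RR − 1)/RR × 100 = (2.29902 − 1)/2.29902 × 100 = 56.5032%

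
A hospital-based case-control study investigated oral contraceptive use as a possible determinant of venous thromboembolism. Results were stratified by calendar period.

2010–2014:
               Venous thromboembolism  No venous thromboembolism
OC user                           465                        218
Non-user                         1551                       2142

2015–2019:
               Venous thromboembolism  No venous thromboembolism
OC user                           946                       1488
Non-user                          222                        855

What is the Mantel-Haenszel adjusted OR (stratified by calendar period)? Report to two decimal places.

OR_MH = Σ(aᵢdᵢ/nᵢ) / Σ(bᵢcᵢ/nᵢ), where nᵢ is the stratum total.
Stratum 1 (2010–2014): n = 4376; a·d/n = 465·2142/4376 = 227.6120; b·c/n = 218·1551/4376 = 77.2665
Stratum 2 (2015–2019): n = 3511; a·d/n = 946·855/3511 = 230.3703; b·c/n = 1488·222/3511 = 94.0860
OR_MH = (227.6120 + 230.3703) / (77.2665 + 94.0860) = 457.9822 / 171.3525 = 2.67275

2.67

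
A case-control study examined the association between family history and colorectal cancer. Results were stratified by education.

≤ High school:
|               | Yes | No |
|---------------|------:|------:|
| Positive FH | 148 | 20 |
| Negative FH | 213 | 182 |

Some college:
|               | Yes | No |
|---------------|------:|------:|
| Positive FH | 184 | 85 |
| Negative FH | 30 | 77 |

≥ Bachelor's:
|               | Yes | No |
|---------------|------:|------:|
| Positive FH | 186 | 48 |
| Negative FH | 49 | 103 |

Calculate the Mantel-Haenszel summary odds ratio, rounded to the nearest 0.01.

6.61

OR_MH = Σ(aᵢdᵢ/nᵢ) / Σ(bᵢcᵢ/nᵢ), where nᵢ is the stratum total.
Stratum 1 (≤ High school): n = 563; a·d/n = 148·182/563 = 47.8437; b·c/n = 20·213/563 = 7.5666
Stratum 2 (Some college): n = 376; a·d/n = 184·77/376 = 37.6809; b·c/n = 85·30/376 = 6.7819
Stratum 3 (≥ Bachelor's): n = 386; a·d/n = 186·103/386 = 49.6321; b·c/n = 48·49/386 = 6.0933
OR_MH = (47.8437 + 37.6809 + 49.6321) / (7.5666 + 6.7819 + 6.0933) = 135.1567 / 20.4418 = 6.61178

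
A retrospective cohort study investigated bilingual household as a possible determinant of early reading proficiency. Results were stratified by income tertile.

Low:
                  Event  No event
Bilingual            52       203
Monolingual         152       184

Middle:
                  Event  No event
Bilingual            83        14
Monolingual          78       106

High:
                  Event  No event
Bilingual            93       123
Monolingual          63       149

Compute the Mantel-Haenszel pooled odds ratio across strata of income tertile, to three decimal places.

OR_MH = Σ(aᵢdᵢ/nᵢ) / Σ(bᵢcᵢ/nᵢ), where nᵢ is the stratum total.
Stratum 1 (Low): n = 591; a·d/n = 52·184/591 = 16.1895; b·c/n = 203·152/591 = 52.2098
Stratum 2 (Middle): n = 281; a·d/n = 83·106/281 = 31.3096; b·c/n = 14·78/281 = 3.8861
Stratum 3 (High): n = 428; a·d/n = 93·149/428 = 32.3762; b·c/n = 123·63/428 = 18.1051
OR_MH = (16.1895 + 31.3096 + 32.3762) / (52.2098 + 3.8861 + 18.1051) = 79.8753 / 74.2011 = 1.07647

1.076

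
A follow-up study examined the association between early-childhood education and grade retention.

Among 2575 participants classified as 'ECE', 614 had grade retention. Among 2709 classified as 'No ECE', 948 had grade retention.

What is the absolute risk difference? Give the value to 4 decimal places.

-0.1115

From the description: a = 614, b = 1961, c = 948, d = 1761.
Risk in exposed = 614/2575 = 0.238447; risk in unexposed = 948/2709 = 0.349945.
Risk difference = 0.238447 − 0.349945 = -0.111498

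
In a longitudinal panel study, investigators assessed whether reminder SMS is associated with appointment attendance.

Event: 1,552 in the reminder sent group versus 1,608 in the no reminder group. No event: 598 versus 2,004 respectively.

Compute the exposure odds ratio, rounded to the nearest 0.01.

3.23

From the description: a = 1552, b = 598, c = 1608, d = 2004.
OR = (a·d)/(b·c) = (1552 × 2004) / (598 × 1608) = 3110208 / 961584 = 3.23446
The odds of appointment attendance are about 3.23 times as high in the reminder sent group.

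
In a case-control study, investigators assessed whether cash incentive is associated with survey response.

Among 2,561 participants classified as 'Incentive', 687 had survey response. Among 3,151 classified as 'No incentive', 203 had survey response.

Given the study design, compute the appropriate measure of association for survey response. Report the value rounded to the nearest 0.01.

From the description: a = 687, b = 1874, c = 203, d = 2948.
This is a case-control study: participants were sampled on outcome status, so risks in the source population cannot be estimated directly — relative risk is not valid here. The odds ratio is the appropriate measure.
OR = (a·d)/(b·c) = (687 × 2948) / (1874 × 203) = 2025276 / 380422 = 5.32376

5.32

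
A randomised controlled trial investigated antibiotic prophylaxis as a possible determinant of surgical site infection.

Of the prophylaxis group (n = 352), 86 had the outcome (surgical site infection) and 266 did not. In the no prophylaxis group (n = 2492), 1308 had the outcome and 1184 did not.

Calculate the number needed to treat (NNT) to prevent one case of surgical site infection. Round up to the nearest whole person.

Risk in treated group = 86/352 = 0.24432; risk in control = 1308/2492 = 0.52488.
Absolute risk reduction = 0.52488 − 0.24432 = 0.28056
NNT = 1 / ARR = 1 / 0.28056 = 3.564 → round up → 4

4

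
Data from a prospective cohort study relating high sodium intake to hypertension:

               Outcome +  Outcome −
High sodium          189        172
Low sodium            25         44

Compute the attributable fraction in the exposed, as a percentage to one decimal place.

30.8

Cells: a = 189, b = 172, c = 25, d = 44.
Risk in exposed = 189/361 = 0.52355; risk in unexposed = 25/69 = 0.36232.
RR = 0.52355/0.36232 = 1.44499
AR% = (RR − 1)/RR × 100 = (1.44499 − 1)/1.44499 × 100 = 30.7952%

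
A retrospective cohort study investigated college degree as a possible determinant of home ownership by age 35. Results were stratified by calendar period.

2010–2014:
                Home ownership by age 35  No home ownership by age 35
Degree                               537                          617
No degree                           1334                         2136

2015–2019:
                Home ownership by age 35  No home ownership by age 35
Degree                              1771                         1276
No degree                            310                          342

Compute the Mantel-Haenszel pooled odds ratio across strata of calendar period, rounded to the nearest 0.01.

1.45

OR_MH = Σ(aᵢdᵢ/nᵢ) / Σ(bᵢcᵢ/nᵢ), where nᵢ is the stratum total.
Stratum 1 (2010–2014): n = 4624; a·d/n = 537·2136/4624 = 248.0606; b·c/n = 617·1334/4624 = 178.0013
Stratum 2 (2015–2019): n = 3699; a·d/n = 1771·342/3699 = 163.7421; b·c/n = 1276·310/3699 = 106.9370
OR_MH = (248.0606 + 163.7421) / (178.0013 + 106.9370) = 411.8026 / 284.9383 = 1.44523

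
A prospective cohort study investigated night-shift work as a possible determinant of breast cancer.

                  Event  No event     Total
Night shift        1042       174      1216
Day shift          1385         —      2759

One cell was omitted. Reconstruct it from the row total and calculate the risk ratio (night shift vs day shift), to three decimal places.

The missing cell is in the unexposed row: 2759 − 1385 = 1374.
So a = 1042, b = 174, c = 1385, d = 1374.
RR = [a/(a+b)] / [c/(c+d)] = (1042/1216) / (1385/2759) = 0.85691/0.50199 = 1.70701

1.707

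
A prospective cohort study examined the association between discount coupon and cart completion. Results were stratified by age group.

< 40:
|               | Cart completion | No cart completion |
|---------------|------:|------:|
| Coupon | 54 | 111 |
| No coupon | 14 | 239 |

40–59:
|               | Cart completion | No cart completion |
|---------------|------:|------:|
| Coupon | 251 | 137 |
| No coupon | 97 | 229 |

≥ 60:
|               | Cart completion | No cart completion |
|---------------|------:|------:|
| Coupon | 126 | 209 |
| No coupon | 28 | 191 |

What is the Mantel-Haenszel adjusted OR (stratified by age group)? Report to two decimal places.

4.71

OR_MH = Σ(aᵢdᵢ/nᵢ) / Σ(bᵢcᵢ/nᵢ), where nᵢ is the stratum total.
Stratum 1 (< 40): n = 418; a·d/n = 54·239/418 = 30.8756; b·c/n = 111·14/418 = 3.7177
Stratum 2 (40–59): n = 714; a·d/n = 251·229/714 = 80.5028; b·c/n = 137·97/714 = 18.6120
Stratum 3 (≥ 60): n = 554; a·d/n = 126·191/554 = 43.4404; b·c/n = 209·28/554 = 10.5632
OR_MH = (30.8756 + 80.5028 + 43.4404) / (3.7177 + 18.6120 + 10.5632) = 154.8188 / 32.8929 = 4.70675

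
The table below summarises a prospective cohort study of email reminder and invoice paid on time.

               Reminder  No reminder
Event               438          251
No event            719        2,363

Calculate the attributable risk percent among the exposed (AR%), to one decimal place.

Reading the table with exposure as columns: a = 438 (Reminder, case), b = 719 (Reminder, non-case), c = 251 (No reminder, case), d = 2363.
Risk in exposed = 438/1157 = 0.37857; risk in unexposed = 251/2614 = 0.09602.
RR = 0.37857/0.09602 = 3.94251
AR% = (RR − 1)/RR × 100 = (3.94251 − 1)/3.94251 × 100 = 74.6354%

74.6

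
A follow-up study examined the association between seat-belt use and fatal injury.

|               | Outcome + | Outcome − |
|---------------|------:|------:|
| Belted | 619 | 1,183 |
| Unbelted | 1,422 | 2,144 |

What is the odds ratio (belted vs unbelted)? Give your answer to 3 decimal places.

0.789

Cells: a = 619, b = 1183, c = 1422, d = 2144.
OR = (a·d)/(b·c) = (619 × 2144) / (1183 × 1422) = 1327136 / 1682226 = 0.78892
Exposure is associated with lower odds of fatal injury (OR = 0.79 < 1).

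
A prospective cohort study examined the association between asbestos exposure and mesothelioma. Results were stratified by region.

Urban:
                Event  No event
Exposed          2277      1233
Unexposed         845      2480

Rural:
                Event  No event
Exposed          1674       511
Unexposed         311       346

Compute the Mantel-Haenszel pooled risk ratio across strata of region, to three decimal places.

2.221

RR_MH = Σ(aᵢ·n₀ᵢ/nᵢ) / Σ(cᵢ·n₁ᵢ/nᵢ), with n₁ᵢ = aᵢ+bᵢ (exposed), n₀ᵢ = cᵢ+dᵢ (unexposed), nᵢ = n₁ᵢ+n₀ᵢ.
Stratum 1 (Urban): n₁ = 3510, n₀ = 3325, n = 6835; a·n₀/n = 2277·3325/6835 = 1107.6847; c·n₁/n = 845·3510/6835 = 433.9356
Stratum 2 (Rural): n₁ = 2185, n₀ = 657, n = 2842; a·n₀/n = 1674·657/2842 = 386.9873; c·n₁/n = 311·2185/2842 = 239.1045
RR_MH = (1107.6847 + 386.9873) / (433.9356 + 239.1045) = 1494.6720 / 673.0401 = 2.22078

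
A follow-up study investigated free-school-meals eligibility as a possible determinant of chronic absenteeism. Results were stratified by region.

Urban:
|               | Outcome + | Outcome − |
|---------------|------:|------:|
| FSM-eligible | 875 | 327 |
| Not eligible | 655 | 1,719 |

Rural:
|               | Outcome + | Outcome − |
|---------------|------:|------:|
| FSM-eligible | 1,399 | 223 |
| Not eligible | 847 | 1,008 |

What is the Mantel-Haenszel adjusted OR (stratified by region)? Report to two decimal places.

OR_MH = Σ(aᵢdᵢ/nᵢ) / Σ(bᵢcᵢ/nᵢ), where nᵢ is the stratum total.
Stratum 1 (Urban): n = 3576; a·d/n = 875·1719/3576 = 420.6166; b·c/n = 327·655/3576 = 59.8951
Stratum 2 (Rural): n = 3477; a·d/n = 1399·1008/3477 = 405.5772; b·c/n = 223·847/3477 = 54.3230
OR_MH = (420.6166 + 405.5772) / (59.8951 + 54.3230) = 826.1938 / 114.2181 = 7.23347

7.23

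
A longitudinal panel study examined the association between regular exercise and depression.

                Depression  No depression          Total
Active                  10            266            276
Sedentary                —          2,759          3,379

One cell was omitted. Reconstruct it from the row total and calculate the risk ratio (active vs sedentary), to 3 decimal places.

The missing cell is in the unexposed row: 3379 − 2759 = 620.
So a = 10, b = 266, c = 620, d = 2759.
RR = [a/(a+b)] / [c/(c+d)] = (10/276) / (620/3379) = 0.03623/0.18349 = 0.19746

0.197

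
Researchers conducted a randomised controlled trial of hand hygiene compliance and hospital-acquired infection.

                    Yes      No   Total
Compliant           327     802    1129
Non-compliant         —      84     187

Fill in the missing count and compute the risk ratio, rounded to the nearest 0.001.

The missing cell is in the unexposed row: 187 − 84 = 103.
So a = 327, b = 802, c = 103, d = 84.
RR = [a/(a+b)] / [c/(c+d)] = (327/1129) / (103/187) = 0.28964/0.55080 = 0.52585

0.526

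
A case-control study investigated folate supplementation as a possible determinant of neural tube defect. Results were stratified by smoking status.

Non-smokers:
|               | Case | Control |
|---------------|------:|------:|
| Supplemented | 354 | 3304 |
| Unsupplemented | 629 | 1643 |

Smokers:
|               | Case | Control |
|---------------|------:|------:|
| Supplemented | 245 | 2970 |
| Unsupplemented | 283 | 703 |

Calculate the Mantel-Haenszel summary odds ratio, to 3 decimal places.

OR_MH = Σ(aᵢdᵢ/nᵢ) / Σ(bᵢcᵢ/nᵢ), where nᵢ is the stratum total.
Stratum 1 (Non-smokers): n = 5930; a·d/n = 354·1643/5930 = 98.0813; b·c/n = 3304·629/5930 = 350.4580
Stratum 2 (Smokers): n = 4201; a·d/n = 245·703/4201 = 40.9986; b·c/n = 2970·283/4201 = 200.0738
OR_MH = (98.0813 + 40.9986) / (350.4580 + 200.0738) = 139.0799 / 550.5318 = 0.25263

0.253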